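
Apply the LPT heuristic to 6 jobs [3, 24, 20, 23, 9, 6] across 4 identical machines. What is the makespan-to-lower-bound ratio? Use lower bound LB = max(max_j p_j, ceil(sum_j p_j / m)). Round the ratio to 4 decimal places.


LPT order: [24, 23, 20, 9, 6, 3]
Machine loads after assignment: [24, 23, 20, 18]
LPT makespan = 24
Lower bound = max(max_job, ceil(total/4)) = max(24, 22) = 24
Ratio = 24 / 24 = 1.0

1.0


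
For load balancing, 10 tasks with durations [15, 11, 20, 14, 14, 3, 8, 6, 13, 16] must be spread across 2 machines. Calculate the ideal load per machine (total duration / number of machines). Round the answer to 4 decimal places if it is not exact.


Total processing time = 15 + 11 + 20 + 14 + 14 + 3 + 8 + 6 + 13 + 16 = 120
Number of machines = 2
Ideal balanced load = 120 / 2 = 60.0

60.0


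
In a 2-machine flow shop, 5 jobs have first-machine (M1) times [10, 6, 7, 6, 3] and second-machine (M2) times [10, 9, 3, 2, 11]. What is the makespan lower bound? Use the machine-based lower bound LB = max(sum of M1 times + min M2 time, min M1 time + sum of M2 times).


LB1 = sum(M1 times) + min(M2 times) = 32 + 2 = 34
LB2 = min(M1 times) + sum(M2 times) = 3 + 35 = 38
Lower bound = max(LB1, LB2) = max(34, 38) = 38

38


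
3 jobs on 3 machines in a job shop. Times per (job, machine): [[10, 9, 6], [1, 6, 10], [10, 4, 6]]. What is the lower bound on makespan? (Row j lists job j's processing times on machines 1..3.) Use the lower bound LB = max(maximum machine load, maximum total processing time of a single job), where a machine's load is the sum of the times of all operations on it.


Machine loads:
  Machine 1: 10 + 1 + 10 = 21
  Machine 2: 9 + 6 + 4 = 19
  Machine 3: 6 + 10 + 6 = 22
Max machine load = 22
Job totals:
  Job 1: 25
  Job 2: 17
  Job 3: 20
Max job total = 25
Lower bound = max(22, 25) = 25

25


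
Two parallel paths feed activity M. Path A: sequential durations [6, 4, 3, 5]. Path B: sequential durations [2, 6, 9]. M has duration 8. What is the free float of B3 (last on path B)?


ES(B3) = sum of predecessors on chain B = 8
EF(B3) = ES + duration = 8 + 9 = 17
Successor of B3 is M. ES(M) = max(sum(A), sum(B)) = max(18, 17) = 18
Free float = ES(successor) - EF(current) = 18 - 17 = 1

1


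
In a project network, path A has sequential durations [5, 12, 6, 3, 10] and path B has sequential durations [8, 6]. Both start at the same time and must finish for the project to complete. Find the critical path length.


Path A total = 5 + 12 + 6 + 3 + 10 = 36
Path B total = 8 + 6 = 14
Critical path = longest path = max(36, 14) = 36

36


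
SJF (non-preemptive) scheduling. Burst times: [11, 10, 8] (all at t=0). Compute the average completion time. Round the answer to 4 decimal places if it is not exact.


SJF order (ascending): [8, 10, 11]
Completion times:
  Job 1: burst=8, C=8
  Job 2: burst=10, C=18
  Job 3: burst=11, C=29
Average completion = 55/3 = 18.3333

18.3333


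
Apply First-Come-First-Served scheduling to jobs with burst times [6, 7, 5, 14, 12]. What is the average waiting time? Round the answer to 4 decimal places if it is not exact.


FCFS order (as given): [6, 7, 5, 14, 12]
Waiting times:
  Job 1: wait = 0
  Job 2: wait = 6
  Job 3: wait = 13
  Job 4: wait = 18
  Job 5: wait = 32
Sum of waiting times = 69
Average waiting time = 69/5 = 13.8

13.8


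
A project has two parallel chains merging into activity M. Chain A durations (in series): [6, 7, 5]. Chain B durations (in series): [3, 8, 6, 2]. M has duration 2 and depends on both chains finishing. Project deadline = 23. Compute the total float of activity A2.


Forward pass: ES(A2) = sum of predecessors on chain A = 6
EF = ES + duration = 6 + 7 = 13
Backward pass: LF(M) = deadline = 23; LS(M) = 23 - 2 = 21
LF(A2) = LS(M) - sum(successors on chain A) = 21 - 5 = 16
LS = LF - duration = 16 - 7 = 9
Total float = LS - ES = 9 - 6 = 3

3


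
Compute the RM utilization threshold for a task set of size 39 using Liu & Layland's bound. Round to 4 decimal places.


Compute 2^(1/39) = 1.0179318843
Subtract 1: 1.0179318843 - 1 = 0.0179318843
Multiply by n: 39 * 0.0179318843 = 0.6993434877
Round to 4 dp: 0.6993

0.6993


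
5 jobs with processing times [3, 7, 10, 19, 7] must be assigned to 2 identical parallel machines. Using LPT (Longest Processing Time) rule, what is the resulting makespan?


Sort jobs in decreasing order (LPT): [19, 10, 7, 7, 3]
Assign each job to the least loaded machine:
  Machine 1: jobs [19, 3], load = 22
  Machine 2: jobs [10, 7, 7], load = 24
Makespan = max load = 24

24


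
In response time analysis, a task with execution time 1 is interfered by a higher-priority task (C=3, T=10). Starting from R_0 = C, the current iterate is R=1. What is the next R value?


R_next = C + ceil(R_prev / T_hp) * C_hp
ceil(1 / 10) = ceil(0.1) = 1
Interference = 1 * 3 = 3
R_next = 1 + 3 = 4

4


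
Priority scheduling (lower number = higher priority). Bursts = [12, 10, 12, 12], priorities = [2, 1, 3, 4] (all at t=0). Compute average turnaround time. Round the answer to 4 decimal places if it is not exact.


Sort by priority (ascending = highest first):
Order: [(1, 10), (2, 12), (3, 12), (4, 12)]
Completion times:
  Priority 1, burst=10, C=10
  Priority 2, burst=12, C=22
  Priority 3, burst=12, C=34
  Priority 4, burst=12, C=46
Average turnaround = 112/4 = 28.0

28.0


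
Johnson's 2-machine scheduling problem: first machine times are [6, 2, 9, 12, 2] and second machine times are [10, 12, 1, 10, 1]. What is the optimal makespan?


Apply Johnson's rule:
  Group 1 (a <= b): [(2, 2, 12), (1, 6, 10)]
  Group 2 (a > b): [(4, 12, 10), (3, 9, 1), (5, 2, 1)]
Optimal job order: [2, 1, 4, 3, 5]
Schedule:
  Job 2: M1 done at 2, M2 done at 14
  Job 1: M1 done at 8, M2 done at 24
  Job 4: M1 done at 20, M2 done at 34
  Job 3: M1 done at 29, M2 done at 35
  Job 5: M1 done at 31, M2 done at 36
Makespan = 36

36


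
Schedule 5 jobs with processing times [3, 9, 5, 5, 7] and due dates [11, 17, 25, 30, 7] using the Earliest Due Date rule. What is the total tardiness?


Sort by due date (EDD order): [(7, 7), (3, 11), (9, 17), (5, 25), (5, 30)]
Compute completion times and tardiness:
  Job 1: p=7, d=7, C=7, tardiness=max(0,7-7)=0
  Job 2: p=3, d=11, C=10, tardiness=max(0,10-11)=0
  Job 3: p=9, d=17, C=19, tardiness=max(0,19-17)=2
  Job 4: p=5, d=25, C=24, tardiness=max(0,24-25)=0
  Job 5: p=5, d=30, C=29, tardiness=max(0,29-30)=0
Total tardiness = 2

2


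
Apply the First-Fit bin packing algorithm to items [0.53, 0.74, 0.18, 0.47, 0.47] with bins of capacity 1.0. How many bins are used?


Place items sequentially using First-Fit:
  Item 0.53 -> new Bin 1
  Item 0.74 -> new Bin 2
  Item 0.18 -> Bin 1 (now 0.71)
  Item 0.47 -> new Bin 3
  Item 0.47 -> Bin 3 (now 0.94)
Total bins used = 3

3


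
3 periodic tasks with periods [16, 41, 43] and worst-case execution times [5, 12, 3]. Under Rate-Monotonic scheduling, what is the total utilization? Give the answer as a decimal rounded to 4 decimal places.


Compute individual utilizations (exact fractions):
  Task 1: C/T = 5/16 (approx. 0.3125)
  Task 2: C/T = 12/41 (approx. 0.2927)
  Task 3: C/T = 3/43 (approx. 0.0698)
Total utilization U = 5/16 + 12/41 + 3/43 = 19039/28208
Rounded to 4 decimal places: U = 0.6750
RM (Liu & Layland) bound for 3 tasks = 0.779763; compare with U = 19039/28208 (approx. 0.674950)
U <= bound, so schedulable by RM sufficient condition.

0.6750


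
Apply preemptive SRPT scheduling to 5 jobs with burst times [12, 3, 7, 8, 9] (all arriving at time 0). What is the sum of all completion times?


Since all jobs arrive at t=0, SRPT equals SPT ordering.
SPT order: [3, 7, 8, 9, 12]
Completion times:
  Job 1: p=3, C=3
  Job 2: p=7, C=10
  Job 3: p=8, C=18
  Job 4: p=9, C=27
  Job 5: p=12, C=39
Total completion time = 3 + 10 + 18 + 27 + 39 = 97

97


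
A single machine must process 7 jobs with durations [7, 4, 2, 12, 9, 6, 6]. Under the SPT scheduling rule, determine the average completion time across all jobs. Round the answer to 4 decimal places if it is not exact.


Sort jobs by processing time (SPT order): [2, 4, 6, 6, 7, 9, 12]
Compute completion times sequentially:
  Job 1: processing = 2, completes at 2
  Job 2: processing = 4, completes at 6
  Job 3: processing = 6, completes at 12
  Job 4: processing = 6, completes at 18
  Job 5: processing = 7, completes at 25
  Job 6: processing = 9, completes at 34
  Job 7: processing = 12, completes at 46
Sum of completion times = 143
Average completion time = 143/7 = 20.4286

20.4286


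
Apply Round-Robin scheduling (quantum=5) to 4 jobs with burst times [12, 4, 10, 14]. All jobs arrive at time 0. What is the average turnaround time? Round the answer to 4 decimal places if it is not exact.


Time quantum = 5
Execution trace:
  J1 runs 5 units, time = 5
  J2 runs 4 units, time = 9
  J3 runs 5 units, time = 14
  J4 runs 5 units, time = 19
  J1 runs 5 units, time = 24
  J3 runs 5 units, time = 29
  J4 runs 5 units, time = 34
  J1 runs 2 units, time = 36
  J4 runs 4 units, time = 40
Finish times: [36, 9, 29, 40]
Average turnaround = 114/4 = 28.5

28.5


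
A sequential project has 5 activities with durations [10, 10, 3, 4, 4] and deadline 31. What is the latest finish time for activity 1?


LF(activity 1) = deadline - sum of successor durations
Successors: activities 2 through 5 with durations [10, 3, 4, 4]
Sum of successor durations = 21
LF = 31 - 21 = 10

10


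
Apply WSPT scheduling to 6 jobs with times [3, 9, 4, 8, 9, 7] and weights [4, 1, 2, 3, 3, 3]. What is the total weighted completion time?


Compute p/w ratios and sort ascending (WSPT): [(3, 4), (4, 2), (7, 3), (8, 3), (9, 3), (9, 1)]
Compute weighted completion times:
  Job (p=3,w=4): C=3, w*C=4*3=12
  Job (p=4,w=2): C=7, w*C=2*7=14
  Job (p=7,w=3): C=14, w*C=3*14=42
  Job (p=8,w=3): C=22, w*C=3*22=66
  Job (p=9,w=3): C=31, w*C=3*31=93
  Job (p=9,w=1): C=40, w*C=1*40=40
Total weighted completion time = 267

267


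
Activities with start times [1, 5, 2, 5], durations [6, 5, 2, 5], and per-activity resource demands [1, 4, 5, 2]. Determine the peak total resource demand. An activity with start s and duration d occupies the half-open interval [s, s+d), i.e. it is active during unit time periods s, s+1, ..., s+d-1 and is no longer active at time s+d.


Each activity i is active on [start_i, start_i + duration_i).
Compute total resource usage per time slot:
  t=0: active resources = [], total = 0
  t=1: active resources = [1], total = 1
  t=2: active resources = [1, 5], total = 6
  t=3: active resources = [1, 5], total = 6
  t=4: active resources = [1], total = 1
  t=5: active resources = [1, 4, 2], total = 7
  t=6: active resources = [1, 4, 2], total = 7
  t=7: active resources = [4, 2], total = 6
  t=8: active resources = [4, 2], total = 6
  t=9: active resources = [4, 2], total = 6
Peak resource demand = 7

7


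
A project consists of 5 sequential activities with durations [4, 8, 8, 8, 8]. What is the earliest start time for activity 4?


Activity 4 starts after activities 1 through 3 complete.
Predecessor durations: [4, 8, 8]
ES = 4 + 8 + 8 = 20

20


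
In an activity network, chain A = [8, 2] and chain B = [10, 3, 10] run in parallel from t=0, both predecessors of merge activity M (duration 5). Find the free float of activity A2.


ES(A2) = sum of predecessors on chain A = 8
EF(A2) = ES + duration = 8 + 2 = 10
Successor of A2 is M. ES(M) = max(sum(A), sum(B)) = max(10, 23) = 23
Free float = ES(successor) - EF(current) = 23 - 10 = 13

13


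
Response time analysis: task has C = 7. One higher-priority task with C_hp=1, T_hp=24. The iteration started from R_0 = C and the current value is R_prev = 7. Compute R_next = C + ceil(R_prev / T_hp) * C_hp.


R_next = C + ceil(R_prev / T_hp) * C_hp
ceil(7 / 24) = ceil(0.2917) = 1
Interference = 1 * 1 = 1
R_next = 7 + 1 = 8

8


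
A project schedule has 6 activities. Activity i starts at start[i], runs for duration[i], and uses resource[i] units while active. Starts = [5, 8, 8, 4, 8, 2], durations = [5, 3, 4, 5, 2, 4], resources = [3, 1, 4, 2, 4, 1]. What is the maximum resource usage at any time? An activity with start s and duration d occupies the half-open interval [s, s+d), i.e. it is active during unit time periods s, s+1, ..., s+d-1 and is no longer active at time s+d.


Each activity i is active on [start_i, start_i + duration_i).
Compute total resource usage per time slot:
  t=0: active resources = [], total = 0
  t=1: active resources = [], total = 0
  t=2: active resources = [1], total = 1
  t=3: active resources = [1], total = 1
  t=4: active resources = [2, 1], total = 3
  t=5: active resources = [3, 2, 1], total = 6
  t=6: active resources = [3, 2], total = 5
  t=7: active resources = [3, 2], total = 5
  t=8: active resources = [3, 1, 4, 2, 4], total = 14
  t=9: active resources = [3, 1, 4, 4], total = 12
  t=10: active resources = [1, 4], total = 5
  t=11: active resources = [4], total = 4
Peak resource demand = 14

14


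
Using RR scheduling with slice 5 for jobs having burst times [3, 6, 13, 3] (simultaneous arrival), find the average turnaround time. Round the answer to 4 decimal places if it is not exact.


Time quantum = 5
Execution trace:
  J1 runs 3 units, time = 3
  J2 runs 5 units, time = 8
  J3 runs 5 units, time = 13
  J4 runs 3 units, time = 16
  J2 runs 1 units, time = 17
  J3 runs 5 units, time = 22
  J3 runs 3 units, time = 25
Finish times: [3, 17, 25, 16]
Average turnaround = 61/4 = 15.25

15.25


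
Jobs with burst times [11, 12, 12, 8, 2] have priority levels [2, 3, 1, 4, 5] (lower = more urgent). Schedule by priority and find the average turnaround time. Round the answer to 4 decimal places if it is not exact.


Sort by priority (ascending = highest first):
Order: [(1, 12), (2, 11), (3, 12), (4, 8), (5, 2)]
Completion times:
  Priority 1, burst=12, C=12
  Priority 2, burst=11, C=23
  Priority 3, burst=12, C=35
  Priority 4, burst=8, C=43
  Priority 5, burst=2, C=45
Average turnaround = 158/5 = 31.6

31.6


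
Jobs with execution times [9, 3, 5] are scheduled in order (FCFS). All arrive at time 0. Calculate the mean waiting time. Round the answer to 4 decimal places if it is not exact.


FCFS order (as given): [9, 3, 5]
Waiting times:
  Job 1: wait = 0
  Job 2: wait = 9
  Job 3: wait = 12
Sum of waiting times = 21
Average waiting time = 21/3 = 7.0

7.0


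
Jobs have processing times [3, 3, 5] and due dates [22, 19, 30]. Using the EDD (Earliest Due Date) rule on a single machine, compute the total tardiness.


Sort by due date (EDD order): [(3, 19), (3, 22), (5, 30)]
Compute completion times and tardiness:
  Job 1: p=3, d=19, C=3, tardiness=max(0,3-19)=0
  Job 2: p=3, d=22, C=6, tardiness=max(0,6-22)=0
  Job 3: p=5, d=30, C=11, tardiness=max(0,11-30)=0
Total tardiness = 0

0


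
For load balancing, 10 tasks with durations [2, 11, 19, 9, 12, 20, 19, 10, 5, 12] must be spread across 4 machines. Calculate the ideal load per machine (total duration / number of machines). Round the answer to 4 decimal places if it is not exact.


Total processing time = 2 + 11 + 19 + 9 + 12 + 20 + 19 + 10 + 5 + 12 = 119
Number of machines = 4
Ideal balanced load = 119 / 4 = 29.75

29.75


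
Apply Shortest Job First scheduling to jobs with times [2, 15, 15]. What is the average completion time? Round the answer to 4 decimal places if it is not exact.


SJF order (ascending): [2, 15, 15]
Completion times:
  Job 1: burst=2, C=2
  Job 2: burst=15, C=17
  Job 3: burst=15, C=32
Average completion = 51/3 = 17.0

17.0


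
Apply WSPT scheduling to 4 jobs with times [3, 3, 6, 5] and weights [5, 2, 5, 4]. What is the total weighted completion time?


Compute p/w ratios and sort ascending (WSPT): [(3, 5), (6, 5), (5, 4), (3, 2)]
Compute weighted completion times:
  Job (p=3,w=5): C=3, w*C=5*3=15
  Job (p=6,w=5): C=9, w*C=5*9=45
  Job (p=5,w=4): C=14, w*C=4*14=56
  Job (p=3,w=2): C=17, w*C=2*17=34
Total weighted completion time = 150

150


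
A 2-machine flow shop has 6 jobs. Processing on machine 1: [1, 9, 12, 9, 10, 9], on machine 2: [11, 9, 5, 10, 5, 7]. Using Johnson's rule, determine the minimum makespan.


Apply Johnson's rule:
  Group 1 (a <= b): [(1, 1, 11), (2, 9, 9), (4, 9, 10)]
  Group 2 (a > b): [(6, 9, 7), (3, 12, 5), (5, 10, 5)]
Optimal job order: [1, 2, 4, 6, 3, 5]
Schedule:
  Job 1: M1 done at 1, M2 done at 12
  Job 2: M1 done at 10, M2 done at 21
  Job 4: M1 done at 19, M2 done at 31
  Job 6: M1 done at 28, M2 done at 38
  Job 3: M1 done at 40, M2 done at 45
  Job 5: M1 done at 50, M2 done at 55
Makespan = 55

55


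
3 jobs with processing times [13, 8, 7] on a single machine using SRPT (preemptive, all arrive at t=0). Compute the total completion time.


Since all jobs arrive at t=0, SRPT equals SPT ordering.
SPT order: [7, 8, 13]
Completion times:
  Job 1: p=7, C=7
  Job 2: p=8, C=15
  Job 3: p=13, C=28
Total completion time = 7 + 15 + 28 = 50

50


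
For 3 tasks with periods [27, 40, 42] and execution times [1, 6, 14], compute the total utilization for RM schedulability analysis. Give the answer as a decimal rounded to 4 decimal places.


Compute individual utilizations (exact fractions):
  Task 1: C/T = 1/27 (approx. 0.037)
  Task 2: C/T = 6/40 = 3/20 (approx. 0.15)
  Task 3: C/T = 14/42 = 1/3 (approx. 0.3333)
Total utilization U = 1/27 + 3/20 + 1/3 = 281/540
Rounded to 4 decimal places: U = 0.5204
RM (Liu & Layland) bound for 3 tasks = 0.779763; compare with U = 281/540 (approx. 0.520370)
U <= bound, so schedulable by RM sufficient condition.

0.5204


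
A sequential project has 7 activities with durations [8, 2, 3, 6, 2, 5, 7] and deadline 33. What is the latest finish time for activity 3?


LF(activity 3) = deadline - sum of successor durations
Successors: activities 4 through 7 with durations [6, 2, 5, 7]
Sum of successor durations = 20
LF = 33 - 20 = 13

13


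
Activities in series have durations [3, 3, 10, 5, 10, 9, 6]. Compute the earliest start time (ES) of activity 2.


Activity 2 starts after activities 1 through 1 complete.
Predecessor durations: [3]
ES = 3 = 3

3


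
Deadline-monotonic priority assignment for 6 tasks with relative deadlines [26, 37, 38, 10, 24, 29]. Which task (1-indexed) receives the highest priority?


Sort tasks by relative deadline (ascending):
  Task 4: deadline = 10
  Task 5: deadline = 24
  Task 1: deadline = 26
  Task 6: deadline = 29
  Task 2: deadline = 37
  Task 3: deadline = 38
Priority order (highest first): [4, 5, 1, 6, 2, 3]
Highest priority task = 4

4


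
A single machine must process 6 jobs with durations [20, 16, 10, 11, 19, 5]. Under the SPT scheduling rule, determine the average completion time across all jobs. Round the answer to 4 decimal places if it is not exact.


Sort jobs by processing time (SPT order): [5, 10, 11, 16, 19, 20]
Compute completion times sequentially:
  Job 1: processing = 5, completes at 5
  Job 2: processing = 10, completes at 15
  Job 3: processing = 11, completes at 26
  Job 4: processing = 16, completes at 42
  Job 5: processing = 19, completes at 61
  Job 6: processing = 20, completes at 81
Sum of completion times = 230
Average completion time = 230/6 = 38.3333

38.3333


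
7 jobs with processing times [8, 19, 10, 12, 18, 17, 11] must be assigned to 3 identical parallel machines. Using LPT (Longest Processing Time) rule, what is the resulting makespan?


Sort jobs in decreasing order (LPT): [19, 18, 17, 12, 11, 10, 8]
Assign each job to the least loaded machine:
  Machine 1: jobs [19, 10, 8], load = 37
  Machine 2: jobs [18, 11], load = 29
  Machine 3: jobs [17, 12], load = 29
Makespan = max load = 37

37


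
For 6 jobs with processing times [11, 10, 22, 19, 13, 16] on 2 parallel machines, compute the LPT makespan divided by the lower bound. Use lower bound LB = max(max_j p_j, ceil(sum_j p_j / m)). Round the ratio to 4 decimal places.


LPT order: [22, 19, 16, 13, 11, 10]
Machine loads after assignment: [46, 45]
LPT makespan = 46
Lower bound = max(max_job, ceil(total/2)) = max(22, 46) = 46
Ratio = 46 / 46 = 1.0

1.0


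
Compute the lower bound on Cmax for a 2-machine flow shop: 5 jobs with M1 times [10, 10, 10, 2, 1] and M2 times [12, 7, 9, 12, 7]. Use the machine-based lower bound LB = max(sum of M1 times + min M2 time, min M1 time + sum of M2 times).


LB1 = sum(M1 times) + min(M2 times) = 33 + 7 = 40
LB2 = min(M1 times) + sum(M2 times) = 1 + 47 = 48
Lower bound = max(LB1, LB2) = max(40, 48) = 48

48


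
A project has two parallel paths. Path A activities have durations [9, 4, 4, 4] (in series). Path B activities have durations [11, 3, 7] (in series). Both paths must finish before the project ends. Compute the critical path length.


Path A total = 9 + 4 + 4 + 4 = 21
Path B total = 11 + 3 + 7 = 21
Critical path = longest path = max(21, 21) = 21

21


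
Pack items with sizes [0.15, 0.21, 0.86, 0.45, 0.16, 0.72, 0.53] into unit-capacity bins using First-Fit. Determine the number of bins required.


Place items sequentially using First-Fit:
  Item 0.15 -> new Bin 1
  Item 0.21 -> Bin 1 (now 0.36)
  Item 0.86 -> new Bin 2
  Item 0.45 -> Bin 1 (now 0.81)
  Item 0.16 -> Bin 1 (now 0.97)
  Item 0.72 -> new Bin 3
  Item 0.53 -> new Bin 4
Total bins used = 4

4


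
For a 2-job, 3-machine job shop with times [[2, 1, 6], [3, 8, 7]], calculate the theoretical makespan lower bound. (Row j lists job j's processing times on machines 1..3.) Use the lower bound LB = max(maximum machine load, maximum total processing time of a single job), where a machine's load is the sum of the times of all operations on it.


Machine loads:
  Machine 1: 2 + 3 = 5
  Machine 2: 1 + 8 = 9
  Machine 3: 6 + 7 = 13
Max machine load = 13
Job totals:
  Job 1: 9
  Job 2: 18
Max job total = 18
Lower bound = max(13, 18) = 18

18


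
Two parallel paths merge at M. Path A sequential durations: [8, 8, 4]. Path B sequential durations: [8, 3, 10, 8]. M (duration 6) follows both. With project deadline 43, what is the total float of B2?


Forward pass: ES(B2) = sum of predecessors on chain B = 8
EF = ES + duration = 8 + 3 = 11
Backward pass: LF(M) = deadline = 43; LS(M) = 43 - 6 = 37
LF(B2) = LS(M) - sum(successors on chain B) = 37 - 18 = 19
LS = LF - duration = 19 - 3 = 16
Total float = LS - ES = 16 - 8 = 8

8


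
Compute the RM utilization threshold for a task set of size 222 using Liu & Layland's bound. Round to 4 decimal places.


Compute 2^(1/222) = 1.0031271640
Subtract 1: 1.0031271640 - 1 = 0.0031271640
Multiply by n: 222 * 0.0031271640 = 0.6942304080
Round to 4 dp: 0.6942

0.6942


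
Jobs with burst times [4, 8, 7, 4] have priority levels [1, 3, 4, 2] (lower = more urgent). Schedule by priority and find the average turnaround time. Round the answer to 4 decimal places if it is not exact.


Sort by priority (ascending = highest first):
Order: [(1, 4), (2, 4), (3, 8), (4, 7)]
Completion times:
  Priority 1, burst=4, C=4
  Priority 2, burst=4, C=8
  Priority 3, burst=8, C=16
  Priority 4, burst=7, C=23
Average turnaround = 51/4 = 12.75

12.75


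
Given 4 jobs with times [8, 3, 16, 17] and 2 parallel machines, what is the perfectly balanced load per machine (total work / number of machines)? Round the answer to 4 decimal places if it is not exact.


Total processing time = 8 + 3 + 16 + 17 = 44
Number of machines = 2
Ideal balanced load = 44 / 2 = 22.0

22.0


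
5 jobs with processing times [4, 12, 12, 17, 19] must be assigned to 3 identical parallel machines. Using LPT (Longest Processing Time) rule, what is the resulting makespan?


Sort jobs in decreasing order (LPT): [19, 17, 12, 12, 4]
Assign each job to the least loaded machine:
  Machine 1: jobs [19], load = 19
  Machine 2: jobs [17, 4], load = 21
  Machine 3: jobs [12, 12], load = 24
Makespan = max load = 24

24


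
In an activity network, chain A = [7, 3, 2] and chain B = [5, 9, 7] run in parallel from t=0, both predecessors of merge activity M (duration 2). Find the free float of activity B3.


ES(B3) = sum of predecessors on chain B = 14
EF(B3) = ES + duration = 14 + 7 = 21
Successor of B3 is M. ES(M) = max(sum(A), sum(B)) = max(12, 21) = 21
Free float = ES(successor) - EF(current) = 21 - 21 = 0

0


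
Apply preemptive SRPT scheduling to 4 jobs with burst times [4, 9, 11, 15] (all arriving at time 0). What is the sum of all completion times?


Since all jobs arrive at t=0, SRPT equals SPT ordering.
SPT order: [4, 9, 11, 15]
Completion times:
  Job 1: p=4, C=4
  Job 2: p=9, C=13
  Job 3: p=11, C=24
  Job 4: p=15, C=39
Total completion time = 4 + 13 + 24 + 39 = 80

80


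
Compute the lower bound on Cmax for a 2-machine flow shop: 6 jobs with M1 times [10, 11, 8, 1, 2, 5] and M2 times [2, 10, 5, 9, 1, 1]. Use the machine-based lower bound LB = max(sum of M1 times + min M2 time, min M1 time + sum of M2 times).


LB1 = sum(M1 times) + min(M2 times) = 37 + 1 = 38
LB2 = min(M1 times) + sum(M2 times) = 1 + 28 = 29
Lower bound = max(LB1, LB2) = max(38, 29) = 38

38


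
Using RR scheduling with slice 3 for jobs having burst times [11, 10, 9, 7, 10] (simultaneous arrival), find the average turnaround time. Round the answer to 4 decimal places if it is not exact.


Time quantum = 3
Execution trace:
  J1 runs 3 units, time = 3
  J2 runs 3 units, time = 6
  J3 runs 3 units, time = 9
  J4 runs 3 units, time = 12
  J5 runs 3 units, time = 15
  J1 runs 3 units, time = 18
  J2 runs 3 units, time = 21
  J3 runs 3 units, time = 24
  J4 runs 3 units, time = 27
  J5 runs 3 units, time = 30
  J1 runs 3 units, time = 33
  J2 runs 3 units, time = 36
  J3 runs 3 units, time = 39
  J4 runs 1 units, time = 40
  J5 runs 3 units, time = 43
  J1 runs 2 units, time = 45
  J2 runs 1 units, time = 46
  J5 runs 1 units, time = 47
Finish times: [45, 46, 39, 40, 47]
Average turnaround = 217/5 = 43.4

43.4


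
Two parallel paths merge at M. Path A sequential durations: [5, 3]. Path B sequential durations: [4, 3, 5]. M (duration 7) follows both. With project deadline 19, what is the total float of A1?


Forward pass: ES(A1) = sum of predecessors on chain A = 0
EF = ES + duration = 0 + 5 = 5
Backward pass: LF(M) = deadline = 19; LS(M) = 19 - 7 = 12
LF(A1) = LS(M) - sum(successors on chain A) = 12 - 3 = 9
LS = LF - duration = 9 - 5 = 4
Total float = LS - ES = 4 - 0 = 4

4


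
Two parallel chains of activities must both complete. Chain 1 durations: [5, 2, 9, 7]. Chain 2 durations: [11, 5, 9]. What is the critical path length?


Path A total = 5 + 2 + 9 + 7 = 23
Path B total = 11 + 5 + 9 = 25
Critical path = longest path = max(23, 25) = 25

25


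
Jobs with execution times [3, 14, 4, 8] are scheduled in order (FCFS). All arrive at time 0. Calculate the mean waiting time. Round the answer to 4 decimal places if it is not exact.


FCFS order (as given): [3, 14, 4, 8]
Waiting times:
  Job 1: wait = 0
  Job 2: wait = 3
  Job 3: wait = 17
  Job 4: wait = 21
Sum of waiting times = 41
Average waiting time = 41/4 = 10.25

10.25


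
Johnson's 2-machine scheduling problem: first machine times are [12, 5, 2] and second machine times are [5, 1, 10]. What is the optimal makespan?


Apply Johnson's rule:
  Group 1 (a <= b): [(3, 2, 10)]
  Group 2 (a > b): [(1, 12, 5), (2, 5, 1)]
Optimal job order: [3, 1, 2]
Schedule:
  Job 3: M1 done at 2, M2 done at 12
  Job 1: M1 done at 14, M2 done at 19
  Job 2: M1 done at 19, M2 done at 20
Makespan = 20

20


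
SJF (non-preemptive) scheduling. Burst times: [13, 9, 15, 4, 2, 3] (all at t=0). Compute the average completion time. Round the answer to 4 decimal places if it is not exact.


SJF order (ascending): [2, 3, 4, 9, 13, 15]
Completion times:
  Job 1: burst=2, C=2
  Job 2: burst=3, C=5
  Job 3: burst=4, C=9
  Job 4: burst=9, C=18
  Job 5: burst=13, C=31
  Job 6: burst=15, C=46
Average completion = 111/6 = 18.5

18.5


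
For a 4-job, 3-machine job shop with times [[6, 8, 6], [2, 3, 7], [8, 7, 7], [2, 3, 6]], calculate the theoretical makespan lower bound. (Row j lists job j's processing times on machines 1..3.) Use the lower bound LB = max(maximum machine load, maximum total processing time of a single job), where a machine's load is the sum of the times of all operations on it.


Machine loads:
  Machine 1: 6 + 2 + 8 + 2 = 18
  Machine 2: 8 + 3 + 7 + 3 = 21
  Machine 3: 6 + 7 + 7 + 6 = 26
Max machine load = 26
Job totals:
  Job 1: 20
  Job 2: 12
  Job 3: 22
  Job 4: 11
Max job total = 22
Lower bound = max(26, 22) = 26

26


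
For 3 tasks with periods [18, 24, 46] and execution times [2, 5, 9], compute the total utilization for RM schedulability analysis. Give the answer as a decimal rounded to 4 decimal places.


Compute individual utilizations (exact fractions):
  Task 1: C/T = 2/18 = 1/9 (approx. 0.1111)
  Task 2: C/T = 5/24 (approx. 0.2083)
  Task 3: C/T = 9/46 (approx. 0.1957)
Total utilization U = 1/9 + 5/24 + 9/46 = 853/1656
Rounded to 4 decimal places: U = 0.5151
RM (Liu & Layland) bound for 3 tasks = 0.779763; compare with U = 853/1656 (approx. 0.515097)
U <= bound, so schedulable by RM sufficient condition.

0.5151


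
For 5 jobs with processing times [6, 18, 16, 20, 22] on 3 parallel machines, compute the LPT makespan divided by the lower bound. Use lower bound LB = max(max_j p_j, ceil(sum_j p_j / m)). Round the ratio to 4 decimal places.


LPT order: [22, 20, 18, 16, 6]
Machine loads after assignment: [22, 26, 34]
LPT makespan = 34
Lower bound = max(max_job, ceil(total/3)) = max(22, 28) = 28
Ratio = 34 / 28 = 1.2143

1.2143


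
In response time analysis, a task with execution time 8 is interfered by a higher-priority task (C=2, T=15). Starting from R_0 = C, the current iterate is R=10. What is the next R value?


R_next = C + ceil(R_prev / T_hp) * C_hp
ceil(10 / 15) = ceil(0.6667) = 1
Interference = 1 * 2 = 2
R_next = 8 + 2 = 10
R_next = R_prev, so the iteration has converged (response time = 10).

10


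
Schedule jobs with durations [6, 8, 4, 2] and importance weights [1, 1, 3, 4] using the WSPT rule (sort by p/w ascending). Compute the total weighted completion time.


Compute p/w ratios and sort ascending (WSPT): [(2, 4), (4, 3), (6, 1), (8, 1)]
Compute weighted completion times:
  Job (p=2,w=4): C=2, w*C=4*2=8
  Job (p=4,w=3): C=6, w*C=3*6=18
  Job (p=6,w=1): C=12, w*C=1*12=12
  Job (p=8,w=1): C=20, w*C=1*20=20
Total weighted completion time = 58

58


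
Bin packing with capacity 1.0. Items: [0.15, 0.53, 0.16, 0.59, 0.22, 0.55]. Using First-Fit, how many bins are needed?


Place items sequentially using First-Fit:
  Item 0.15 -> new Bin 1
  Item 0.53 -> Bin 1 (now 0.68)
  Item 0.16 -> Bin 1 (now 0.84)
  Item 0.59 -> new Bin 2
  Item 0.22 -> Bin 2 (now 0.81)
  Item 0.55 -> new Bin 3
Total bins used = 3

3


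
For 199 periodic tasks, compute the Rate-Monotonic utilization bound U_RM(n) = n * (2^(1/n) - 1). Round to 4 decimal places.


Compute 2^(1/199) = 1.0034892249
Subtract 1: 1.0034892249 - 1 = 0.0034892249
Multiply by n: 199 * 0.0034892249 = 0.6943557551
Round to 4 dp: 0.6944

0.6944


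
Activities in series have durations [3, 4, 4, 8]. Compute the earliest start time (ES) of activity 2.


Activity 2 starts after activities 1 through 1 complete.
Predecessor durations: [3]
ES = 3 = 3

3


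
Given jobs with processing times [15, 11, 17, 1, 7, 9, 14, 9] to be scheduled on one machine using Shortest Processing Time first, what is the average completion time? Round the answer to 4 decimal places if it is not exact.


Sort jobs by processing time (SPT order): [1, 7, 9, 9, 11, 14, 15, 17]
Compute completion times sequentially:
  Job 1: processing = 1, completes at 1
  Job 2: processing = 7, completes at 8
  Job 3: processing = 9, completes at 17
  Job 4: processing = 9, completes at 26
  Job 5: processing = 11, completes at 37
  Job 6: processing = 14, completes at 51
  Job 7: processing = 15, completes at 66
  Job 8: processing = 17, completes at 83
Sum of completion times = 289
Average completion time = 289/8 = 36.125

36.125


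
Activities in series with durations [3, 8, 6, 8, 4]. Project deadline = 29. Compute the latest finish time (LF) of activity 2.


LF(activity 2) = deadline - sum of successor durations
Successors: activities 3 through 5 with durations [6, 8, 4]
Sum of successor durations = 18
LF = 29 - 18 = 11

11


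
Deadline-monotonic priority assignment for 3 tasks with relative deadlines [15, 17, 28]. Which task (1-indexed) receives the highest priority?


Sort tasks by relative deadline (ascending):
  Task 1: deadline = 15
  Task 2: deadline = 17
  Task 3: deadline = 28
Priority order (highest first): [1, 2, 3]
Highest priority task = 1

1


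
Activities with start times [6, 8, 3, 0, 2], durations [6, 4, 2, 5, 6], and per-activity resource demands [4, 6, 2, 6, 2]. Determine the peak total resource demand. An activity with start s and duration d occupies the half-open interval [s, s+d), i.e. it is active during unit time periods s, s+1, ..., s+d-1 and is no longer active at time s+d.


Each activity i is active on [start_i, start_i + duration_i).
Compute total resource usage per time slot:
  t=0: active resources = [6], total = 6
  t=1: active resources = [6], total = 6
  t=2: active resources = [6, 2], total = 8
  t=3: active resources = [2, 6, 2], total = 10
  t=4: active resources = [2, 6, 2], total = 10
  t=5: active resources = [2], total = 2
  t=6: active resources = [4, 2], total = 6
  t=7: active resources = [4, 2], total = 6
  t=8: active resources = [4, 6], total = 10
  t=9: active resources = [4, 6], total = 10
  t=10: active resources = [4, 6], total = 10
  t=11: active resources = [4, 6], total = 10
Peak resource demand = 10

10


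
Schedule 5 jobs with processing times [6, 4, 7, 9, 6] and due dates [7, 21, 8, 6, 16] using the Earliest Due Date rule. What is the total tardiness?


Sort by due date (EDD order): [(9, 6), (6, 7), (7, 8), (6, 16), (4, 21)]
Compute completion times and tardiness:
  Job 1: p=9, d=6, C=9, tardiness=max(0,9-6)=3
  Job 2: p=6, d=7, C=15, tardiness=max(0,15-7)=8
  Job 3: p=7, d=8, C=22, tardiness=max(0,22-8)=14
  Job 4: p=6, d=16, C=28, tardiness=max(0,28-16)=12
  Job 5: p=4, d=21, C=32, tardiness=max(0,32-21)=11
Total tardiness = 48

48


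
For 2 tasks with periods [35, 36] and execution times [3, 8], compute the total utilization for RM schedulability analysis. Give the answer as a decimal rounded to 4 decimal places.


Compute individual utilizations (exact fractions):
  Task 1: C/T = 3/35 (approx. 0.0857)
  Task 2: C/T = 8/36 = 2/9 (approx. 0.2222)
Total utilization U = 3/35 + 2/9 = 97/315
Rounded to 4 decimal places: U = 0.3079
RM (Liu & Layland) bound for 2 tasks = 0.828427; compare with U = 97/315 (approx. 0.307937)
U <= bound, so schedulable by RM sufficient condition.

0.3079


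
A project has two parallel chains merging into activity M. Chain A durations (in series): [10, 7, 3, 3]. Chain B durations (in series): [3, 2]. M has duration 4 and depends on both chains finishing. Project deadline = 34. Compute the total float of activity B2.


Forward pass: ES(B2) = sum of predecessors on chain B = 3
EF = ES + duration = 3 + 2 = 5
Backward pass: LF(M) = deadline = 34; LS(M) = 34 - 4 = 30
LF(B2) = LS(M) - sum(successors on chain B) = 30 - 0 = 30
LS = LF - duration = 30 - 2 = 28
Total float = LS - ES = 28 - 3 = 25

25


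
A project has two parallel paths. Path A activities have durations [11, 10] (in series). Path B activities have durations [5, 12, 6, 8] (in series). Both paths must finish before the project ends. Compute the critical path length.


Path A total = 11 + 10 = 21
Path B total = 5 + 12 + 6 + 8 = 31
Critical path = longest path = max(21, 31) = 31

31


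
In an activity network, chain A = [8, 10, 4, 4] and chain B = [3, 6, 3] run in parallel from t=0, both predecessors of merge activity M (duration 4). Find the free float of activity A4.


ES(A4) = sum of predecessors on chain A = 22
EF(A4) = ES + duration = 22 + 4 = 26
Successor of A4 is M. ES(M) = max(sum(A), sum(B)) = max(26, 12) = 26
Free float = ES(successor) - EF(current) = 26 - 26 = 0

0


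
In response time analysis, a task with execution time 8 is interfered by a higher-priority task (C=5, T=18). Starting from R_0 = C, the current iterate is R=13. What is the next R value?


R_next = C + ceil(R_prev / T_hp) * C_hp
ceil(13 / 18) = ceil(0.7222) = 1
Interference = 1 * 5 = 5
R_next = 8 + 5 = 13
R_next = R_prev, so the iteration has converged (response time = 13).

13


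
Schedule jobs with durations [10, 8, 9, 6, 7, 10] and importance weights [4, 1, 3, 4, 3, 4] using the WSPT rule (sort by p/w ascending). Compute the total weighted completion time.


Compute p/w ratios and sort ascending (WSPT): [(6, 4), (7, 3), (10, 4), (10, 4), (9, 3), (8, 1)]
Compute weighted completion times:
  Job (p=6,w=4): C=6, w*C=4*6=24
  Job (p=7,w=3): C=13, w*C=3*13=39
  Job (p=10,w=4): C=23, w*C=4*23=92
  Job (p=10,w=4): C=33, w*C=4*33=132
  Job (p=9,w=3): C=42, w*C=3*42=126
  Job (p=8,w=1): C=50, w*C=1*50=50
Total weighted completion time = 463

463


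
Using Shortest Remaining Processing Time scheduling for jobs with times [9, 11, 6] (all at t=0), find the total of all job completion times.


Since all jobs arrive at t=0, SRPT equals SPT ordering.
SPT order: [6, 9, 11]
Completion times:
  Job 1: p=6, C=6
  Job 2: p=9, C=15
  Job 3: p=11, C=26
Total completion time = 6 + 15 + 26 = 47

47


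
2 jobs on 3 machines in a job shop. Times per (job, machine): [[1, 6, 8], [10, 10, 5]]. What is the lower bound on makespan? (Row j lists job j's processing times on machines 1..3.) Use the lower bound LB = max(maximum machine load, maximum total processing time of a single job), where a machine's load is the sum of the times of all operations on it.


Machine loads:
  Machine 1: 1 + 10 = 11
  Machine 2: 6 + 10 = 16
  Machine 3: 8 + 5 = 13
Max machine load = 16
Job totals:
  Job 1: 15
  Job 2: 25
Max job total = 25
Lower bound = max(16, 25) = 25

25


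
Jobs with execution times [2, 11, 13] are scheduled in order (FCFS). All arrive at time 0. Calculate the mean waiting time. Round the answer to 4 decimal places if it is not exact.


FCFS order (as given): [2, 11, 13]
Waiting times:
  Job 1: wait = 0
  Job 2: wait = 2
  Job 3: wait = 13
Sum of waiting times = 15
Average waiting time = 15/3 = 5.0

5.0


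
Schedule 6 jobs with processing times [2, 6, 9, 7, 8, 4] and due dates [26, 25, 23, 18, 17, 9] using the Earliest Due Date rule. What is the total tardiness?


Sort by due date (EDD order): [(4, 9), (8, 17), (7, 18), (9, 23), (6, 25), (2, 26)]
Compute completion times and tardiness:
  Job 1: p=4, d=9, C=4, tardiness=max(0,4-9)=0
  Job 2: p=8, d=17, C=12, tardiness=max(0,12-17)=0
  Job 3: p=7, d=18, C=19, tardiness=max(0,19-18)=1
  Job 4: p=9, d=23, C=28, tardiness=max(0,28-23)=5
  Job 5: p=6, d=25, C=34, tardiness=max(0,34-25)=9
  Job 6: p=2, d=26, C=36, tardiness=max(0,36-26)=10
Total tardiness = 25

25


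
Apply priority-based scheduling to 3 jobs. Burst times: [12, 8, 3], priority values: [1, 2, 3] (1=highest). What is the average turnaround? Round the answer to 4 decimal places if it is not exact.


Sort by priority (ascending = highest first):
Order: [(1, 12), (2, 8), (3, 3)]
Completion times:
  Priority 1, burst=12, C=12
  Priority 2, burst=8, C=20
  Priority 3, burst=3, C=23
Average turnaround = 55/3 = 18.3333

18.3333


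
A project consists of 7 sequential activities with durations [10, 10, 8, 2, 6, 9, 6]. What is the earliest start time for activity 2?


Activity 2 starts after activities 1 through 1 complete.
Predecessor durations: [10]
ES = 10 = 10

10


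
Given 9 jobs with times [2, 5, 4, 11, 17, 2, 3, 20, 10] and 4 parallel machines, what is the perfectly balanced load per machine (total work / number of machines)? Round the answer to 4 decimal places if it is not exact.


Total processing time = 2 + 5 + 4 + 11 + 17 + 2 + 3 + 20 + 10 = 74
Number of machines = 4
Ideal balanced load = 74 / 4 = 18.5

18.5


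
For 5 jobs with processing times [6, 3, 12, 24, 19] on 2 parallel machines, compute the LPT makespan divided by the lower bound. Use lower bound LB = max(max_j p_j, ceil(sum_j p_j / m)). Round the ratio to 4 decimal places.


LPT order: [24, 19, 12, 6, 3]
Machine loads after assignment: [33, 31]
LPT makespan = 33
Lower bound = max(max_job, ceil(total/2)) = max(24, 32) = 32
Ratio = 33 / 32 = 1.0313

1.0313
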